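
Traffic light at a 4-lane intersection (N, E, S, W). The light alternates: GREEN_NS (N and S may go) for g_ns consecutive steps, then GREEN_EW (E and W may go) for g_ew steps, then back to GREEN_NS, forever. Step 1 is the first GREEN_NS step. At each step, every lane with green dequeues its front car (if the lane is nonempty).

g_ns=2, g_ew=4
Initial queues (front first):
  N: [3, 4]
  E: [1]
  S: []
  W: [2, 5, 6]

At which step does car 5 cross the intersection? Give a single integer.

Step 1 [NS]: N:car3-GO,E:wait,S:empty,W:wait | queues: N=1 E=1 S=0 W=3
Step 2 [NS]: N:car4-GO,E:wait,S:empty,W:wait | queues: N=0 E=1 S=0 W=3
Step 3 [EW]: N:wait,E:car1-GO,S:wait,W:car2-GO | queues: N=0 E=0 S=0 W=2
Step 4 [EW]: N:wait,E:empty,S:wait,W:car5-GO | queues: N=0 E=0 S=0 W=1
Step 5 [EW]: N:wait,E:empty,S:wait,W:car6-GO | queues: N=0 E=0 S=0 W=0
Car 5 crosses at step 4

4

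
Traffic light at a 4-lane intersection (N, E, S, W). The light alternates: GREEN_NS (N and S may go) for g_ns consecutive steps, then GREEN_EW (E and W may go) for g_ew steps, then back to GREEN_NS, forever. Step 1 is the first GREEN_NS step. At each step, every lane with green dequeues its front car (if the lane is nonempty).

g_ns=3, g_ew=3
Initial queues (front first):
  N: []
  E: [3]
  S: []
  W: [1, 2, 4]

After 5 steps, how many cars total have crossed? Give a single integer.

Answer: 3

Derivation:
Step 1 [NS]: N:empty,E:wait,S:empty,W:wait | queues: N=0 E=1 S=0 W=3
Step 2 [NS]: N:empty,E:wait,S:empty,W:wait | queues: N=0 E=1 S=0 W=3
Step 3 [NS]: N:empty,E:wait,S:empty,W:wait | queues: N=0 E=1 S=0 W=3
Step 4 [EW]: N:wait,E:car3-GO,S:wait,W:car1-GO | queues: N=0 E=0 S=0 W=2
Step 5 [EW]: N:wait,E:empty,S:wait,W:car2-GO | queues: N=0 E=0 S=0 W=1
Cars crossed by step 5: 3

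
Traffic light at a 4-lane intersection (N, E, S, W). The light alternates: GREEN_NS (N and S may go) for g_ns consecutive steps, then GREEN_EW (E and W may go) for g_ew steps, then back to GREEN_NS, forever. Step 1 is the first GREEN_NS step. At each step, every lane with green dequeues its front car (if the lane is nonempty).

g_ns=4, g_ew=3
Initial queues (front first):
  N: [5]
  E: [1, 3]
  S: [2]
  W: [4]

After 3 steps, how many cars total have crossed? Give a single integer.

Answer: 2

Derivation:
Step 1 [NS]: N:car5-GO,E:wait,S:car2-GO,W:wait | queues: N=0 E=2 S=0 W=1
Step 2 [NS]: N:empty,E:wait,S:empty,W:wait | queues: N=0 E=2 S=0 W=1
Step 3 [NS]: N:empty,E:wait,S:empty,W:wait | queues: N=0 E=2 S=0 W=1
Cars crossed by step 3: 2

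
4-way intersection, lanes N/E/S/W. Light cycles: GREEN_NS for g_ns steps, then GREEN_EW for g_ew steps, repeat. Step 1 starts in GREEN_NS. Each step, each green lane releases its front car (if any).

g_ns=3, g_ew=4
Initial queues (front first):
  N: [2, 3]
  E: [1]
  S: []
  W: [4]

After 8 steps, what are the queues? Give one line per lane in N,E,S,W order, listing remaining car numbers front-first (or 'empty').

Step 1 [NS]: N:car2-GO,E:wait,S:empty,W:wait | queues: N=1 E=1 S=0 W=1
Step 2 [NS]: N:car3-GO,E:wait,S:empty,W:wait | queues: N=0 E=1 S=0 W=1
Step 3 [NS]: N:empty,E:wait,S:empty,W:wait | queues: N=0 E=1 S=0 W=1
Step 4 [EW]: N:wait,E:car1-GO,S:wait,W:car4-GO | queues: N=0 E=0 S=0 W=0

N: empty
E: empty
S: empty
W: empty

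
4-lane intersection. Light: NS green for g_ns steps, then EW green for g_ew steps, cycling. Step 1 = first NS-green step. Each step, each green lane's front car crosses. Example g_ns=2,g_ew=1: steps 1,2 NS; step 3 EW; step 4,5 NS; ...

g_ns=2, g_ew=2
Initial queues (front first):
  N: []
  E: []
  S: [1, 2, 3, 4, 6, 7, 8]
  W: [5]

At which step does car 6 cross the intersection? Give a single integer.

Step 1 [NS]: N:empty,E:wait,S:car1-GO,W:wait | queues: N=0 E=0 S=6 W=1
Step 2 [NS]: N:empty,E:wait,S:car2-GO,W:wait | queues: N=0 E=0 S=5 W=1
Step 3 [EW]: N:wait,E:empty,S:wait,W:car5-GO | queues: N=0 E=0 S=5 W=0
Step 4 [EW]: N:wait,E:empty,S:wait,W:empty | queues: N=0 E=0 S=5 W=0
Step 5 [NS]: N:empty,E:wait,S:car3-GO,W:wait | queues: N=0 E=0 S=4 W=0
Step 6 [NS]: N:empty,E:wait,S:car4-GO,W:wait | queues: N=0 E=0 S=3 W=0
Step 7 [EW]: N:wait,E:empty,S:wait,W:empty | queues: N=0 E=0 S=3 W=0
Step 8 [EW]: N:wait,E:empty,S:wait,W:empty | queues: N=0 E=0 S=3 W=0
Step 9 [NS]: N:empty,E:wait,S:car6-GO,W:wait | queues: N=0 E=0 S=2 W=0
Step 10 [NS]: N:empty,E:wait,S:car7-GO,W:wait | queues: N=0 E=0 S=1 W=0
Step 11 [EW]: N:wait,E:empty,S:wait,W:empty | queues: N=0 E=0 S=1 W=0
Step 12 [EW]: N:wait,E:empty,S:wait,W:empty | queues: N=0 E=0 S=1 W=0
Step 13 [NS]: N:empty,E:wait,S:car8-GO,W:wait | queues: N=0 E=0 S=0 W=0
Car 6 crosses at step 9

9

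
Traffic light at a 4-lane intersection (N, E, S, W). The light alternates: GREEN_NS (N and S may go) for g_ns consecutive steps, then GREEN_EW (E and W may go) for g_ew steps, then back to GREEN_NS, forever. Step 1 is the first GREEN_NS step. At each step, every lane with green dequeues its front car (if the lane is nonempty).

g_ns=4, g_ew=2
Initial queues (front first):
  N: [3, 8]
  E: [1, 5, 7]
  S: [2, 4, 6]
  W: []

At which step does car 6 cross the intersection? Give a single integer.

Step 1 [NS]: N:car3-GO,E:wait,S:car2-GO,W:wait | queues: N=1 E=3 S=2 W=0
Step 2 [NS]: N:car8-GO,E:wait,S:car4-GO,W:wait | queues: N=0 E=3 S=1 W=0
Step 3 [NS]: N:empty,E:wait,S:car6-GO,W:wait | queues: N=0 E=3 S=0 W=0
Step 4 [NS]: N:empty,E:wait,S:empty,W:wait | queues: N=0 E=3 S=0 W=0
Step 5 [EW]: N:wait,E:car1-GO,S:wait,W:empty | queues: N=0 E=2 S=0 W=0
Step 6 [EW]: N:wait,E:car5-GO,S:wait,W:empty | queues: N=0 E=1 S=0 W=0
Step 7 [NS]: N:empty,E:wait,S:empty,W:wait | queues: N=0 E=1 S=0 W=0
Step 8 [NS]: N:empty,E:wait,S:empty,W:wait | queues: N=0 E=1 S=0 W=0
Step 9 [NS]: N:empty,E:wait,S:empty,W:wait | queues: N=0 E=1 S=0 W=0
Step 10 [NS]: N:empty,E:wait,S:empty,W:wait | queues: N=0 E=1 S=0 W=0
Step 11 [EW]: N:wait,E:car7-GO,S:wait,W:empty | queues: N=0 E=0 S=0 W=0
Car 6 crosses at step 3

3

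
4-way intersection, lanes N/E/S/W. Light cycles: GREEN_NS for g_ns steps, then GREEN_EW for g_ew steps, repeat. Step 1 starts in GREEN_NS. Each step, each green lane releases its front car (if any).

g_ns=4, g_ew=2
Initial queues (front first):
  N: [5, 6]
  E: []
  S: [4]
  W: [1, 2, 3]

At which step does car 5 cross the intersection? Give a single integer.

Step 1 [NS]: N:car5-GO,E:wait,S:car4-GO,W:wait | queues: N=1 E=0 S=0 W=3
Step 2 [NS]: N:car6-GO,E:wait,S:empty,W:wait | queues: N=0 E=0 S=0 W=3
Step 3 [NS]: N:empty,E:wait,S:empty,W:wait | queues: N=0 E=0 S=0 W=3
Step 4 [NS]: N:empty,E:wait,S:empty,W:wait | queues: N=0 E=0 S=0 W=3
Step 5 [EW]: N:wait,E:empty,S:wait,W:car1-GO | queues: N=0 E=0 S=0 W=2
Step 6 [EW]: N:wait,E:empty,S:wait,W:car2-GO | queues: N=0 E=0 S=0 W=1
Step 7 [NS]: N:empty,E:wait,S:empty,W:wait | queues: N=0 E=0 S=0 W=1
Step 8 [NS]: N:empty,E:wait,S:empty,W:wait | queues: N=0 E=0 S=0 W=1
Step 9 [NS]: N:empty,E:wait,S:empty,W:wait | queues: N=0 E=0 S=0 W=1
Step 10 [NS]: N:empty,E:wait,S:empty,W:wait | queues: N=0 E=0 S=0 W=1
Step 11 [EW]: N:wait,E:empty,S:wait,W:car3-GO | queues: N=0 E=0 S=0 W=0
Car 5 crosses at step 1

1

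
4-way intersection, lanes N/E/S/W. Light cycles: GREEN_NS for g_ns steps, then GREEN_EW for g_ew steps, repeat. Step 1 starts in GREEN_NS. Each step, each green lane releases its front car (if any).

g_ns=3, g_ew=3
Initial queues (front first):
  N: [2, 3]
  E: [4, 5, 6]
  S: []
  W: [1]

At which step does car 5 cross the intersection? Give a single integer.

Step 1 [NS]: N:car2-GO,E:wait,S:empty,W:wait | queues: N=1 E=3 S=0 W=1
Step 2 [NS]: N:car3-GO,E:wait,S:empty,W:wait | queues: N=0 E=3 S=0 W=1
Step 3 [NS]: N:empty,E:wait,S:empty,W:wait | queues: N=0 E=3 S=0 W=1
Step 4 [EW]: N:wait,E:car4-GO,S:wait,W:car1-GO | queues: N=0 E=2 S=0 W=0
Step 5 [EW]: N:wait,E:car5-GO,S:wait,W:empty | queues: N=0 E=1 S=0 W=0
Step 6 [EW]: N:wait,E:car6-GO,S:wait,W:empty | queues: N=0 E=0 S=0 W=0
Car 5 crosses at step 5

5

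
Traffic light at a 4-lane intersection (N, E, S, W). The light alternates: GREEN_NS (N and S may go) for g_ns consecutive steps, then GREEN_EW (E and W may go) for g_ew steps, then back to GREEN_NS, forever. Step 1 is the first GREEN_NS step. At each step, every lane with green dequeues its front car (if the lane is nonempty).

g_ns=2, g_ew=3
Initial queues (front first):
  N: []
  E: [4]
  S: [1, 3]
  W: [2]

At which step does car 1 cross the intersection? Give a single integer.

Step 1 [NS]: N:empty,E:wait,S:car1-GO,W:wait | queues: N=0 E=1 S=1 W=1
Step 2 [NS]: N:empty,E:wait,S:car3-GO,W:wait | queues: N=0 E=1 S=0 W=1
Step 3 [EW]: N:wait,E:car4-GO,S:wait,W:car2-GO | queues: N=0 E=0 S=0 W=0
Car 1 crosses at step 1

1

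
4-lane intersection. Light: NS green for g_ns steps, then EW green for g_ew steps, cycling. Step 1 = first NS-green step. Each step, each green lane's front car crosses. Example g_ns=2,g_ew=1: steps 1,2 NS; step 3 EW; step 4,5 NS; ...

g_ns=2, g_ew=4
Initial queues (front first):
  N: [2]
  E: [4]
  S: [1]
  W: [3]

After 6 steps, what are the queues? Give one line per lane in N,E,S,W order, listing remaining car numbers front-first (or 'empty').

Step 1 [NS]: N:car2-GO,E:wait,S:car1-GO,W:wait | queues: N=0 E=1 S=0 W=1
Step 2 [NS]: N:empty,E:wait,S:empty,W:wait | queues: N=0 E=1 S=0 W=1
Step 3 [EW]: N:wait,E:car4-GO,S:wait,W:car3-GO | queues: N=0 E=0 S=0 W=0

N: empty
E: empty
S: empty
W: empty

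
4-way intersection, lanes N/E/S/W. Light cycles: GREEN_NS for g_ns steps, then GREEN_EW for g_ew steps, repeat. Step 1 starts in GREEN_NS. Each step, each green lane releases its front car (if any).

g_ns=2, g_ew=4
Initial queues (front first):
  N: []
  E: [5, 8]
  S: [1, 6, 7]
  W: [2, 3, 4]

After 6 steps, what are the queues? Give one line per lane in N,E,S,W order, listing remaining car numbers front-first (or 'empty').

Step 1 [NS]: N:empty,E:wait,S:car1-GO,W:wait | queues: N=0 E=2 S=2 W=3
Step 2 [NS]: N:empty,E:wait,S:car6-GO,W:wait | queues: N=0 E=2 S=1 W=3
Step 3 [EW]: N:wait,E:car5-GO,S:wait,W:car2-GO | queues: N=0 E=1 S=1 W=2
Step 4 [EW]: N:wait,E:car8-GO,S:wait,W:car3-GO | queues: N=0 E=0 S=1 W=1
Step 5 [EW]: N:wait,E:empty,S:wait,W:car4-GO | queues: N=0 E=0 S=1 W=0
Step 6 [EW]: N:wait,E:empty,S:wait,W:empty | queues: N=0 E=0 S=1 W=0

N: empty
E: empty
S: 7
W: empty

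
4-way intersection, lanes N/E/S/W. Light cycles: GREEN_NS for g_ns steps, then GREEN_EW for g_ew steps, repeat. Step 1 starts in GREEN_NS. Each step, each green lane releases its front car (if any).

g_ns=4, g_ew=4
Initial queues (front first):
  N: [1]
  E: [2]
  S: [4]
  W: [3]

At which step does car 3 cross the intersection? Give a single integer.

Step 1 [NS]: N:car1-GO,E:wait,S:car4-GO,W:wait | queues: N=0 E=1 S=0 W=1
Step 2 [NS]: N:empty,E:wait,S:empty,W:wait | queues: N=0 E=1 S=0 W=1
Step 3 [NS]: N:empty,E:wait,S:empty,W:wait | queues: N=0 E=1 S=0 W=1
Step 4 [NS]: N:empty,E:wait,S:empty,W:wait | queues: N=0 E=1 S=0 W=1
Step 5 [EW]: N:wait,E:car2-GO,S:wait,W:car3-GO | queues: N=0 E=0 S=0 W=0
Car 3 crosses at step 5

5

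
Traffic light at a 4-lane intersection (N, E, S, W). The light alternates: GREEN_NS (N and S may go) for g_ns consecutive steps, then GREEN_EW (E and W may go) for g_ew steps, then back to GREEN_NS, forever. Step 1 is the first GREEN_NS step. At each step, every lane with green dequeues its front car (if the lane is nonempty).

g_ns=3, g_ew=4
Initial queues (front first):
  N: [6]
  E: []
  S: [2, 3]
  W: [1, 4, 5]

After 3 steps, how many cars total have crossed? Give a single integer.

Step 1 [NS]: N:car6-GO,E:wait,S:car2-GO,W:wait | queues: N=0 E=0 S=1 W=3
Step 2 [NS]: N:empty,E:wait,S:car3-GO,W:wait | queues: N=0 E=0 S=0 W=3
Step 3 [NS]: N:empty,E:wait,S:empty,W:wait | queues: N=0 E=0 S=0 W=3
Cars crossed by step 3: 3

Answer: 3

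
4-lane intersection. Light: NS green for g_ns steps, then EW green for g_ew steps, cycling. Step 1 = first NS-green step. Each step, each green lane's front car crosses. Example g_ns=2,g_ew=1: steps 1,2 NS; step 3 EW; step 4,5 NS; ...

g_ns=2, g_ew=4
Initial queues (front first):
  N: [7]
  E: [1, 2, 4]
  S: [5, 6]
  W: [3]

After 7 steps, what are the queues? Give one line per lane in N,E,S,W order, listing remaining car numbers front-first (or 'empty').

Step 1 [NS]: N:car7-GO,E:wait,S:car5-GO,W:wait | queues: N=0 E=3 S=1 W=1
Step 2 [NS]: N:empty,E:wait,S:car6-GO,W:wait | queues: N=0 E=3 S=0 W=1
Step 3 [EW]: N:wait,E:car1-GO,S:wait,W:car3-GO | queues: N=0 E=2 S=0 W=0
Step 4 [EW]: N:wait,E:car2-GO,S:wait,W:empty | queues: N=0 E=1 S=0 W=0
Step 5 [EW]: N:wait,E:car4-GO,S:wait,W:empty | queues: N=0 E=0 S=0 W=0

N: empty
E: empty
S: empty
W: empty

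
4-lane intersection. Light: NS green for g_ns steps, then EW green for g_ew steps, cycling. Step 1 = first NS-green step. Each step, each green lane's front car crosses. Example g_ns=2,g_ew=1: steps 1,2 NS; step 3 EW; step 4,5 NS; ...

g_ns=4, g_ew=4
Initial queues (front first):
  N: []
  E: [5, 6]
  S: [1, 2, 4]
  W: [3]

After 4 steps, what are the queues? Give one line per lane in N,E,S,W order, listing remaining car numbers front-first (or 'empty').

Step 1 [NS]: N:empty,E:wait,S:car1-GO,W:wait | queues: N=0 E=2 S=2 W=1
Step 2 [NS]: N:empty,E:wait,S:car2-GO,W:wait | queues: N=0 E=2 S=1 W=1
Step 3 [NS]: N:empty,E:wait,S:car4-GO,W:wait | queues: N=0 E=2 S=0 W=1
Step 4 [NS]: N:empty,E:wait,S:empty,W:wait | queues: N=0 E=2 S=0 W=1

N: empty
E: 5 6
S: empty
W: 3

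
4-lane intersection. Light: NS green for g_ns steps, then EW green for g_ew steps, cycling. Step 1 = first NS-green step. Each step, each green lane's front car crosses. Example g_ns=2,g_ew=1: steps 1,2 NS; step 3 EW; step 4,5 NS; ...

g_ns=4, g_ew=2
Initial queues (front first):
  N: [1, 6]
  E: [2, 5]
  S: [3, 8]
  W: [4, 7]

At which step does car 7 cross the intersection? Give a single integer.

Step 1 [NS]: N:car1-GO,E:wait,S:car3-GO,W:wait | queues: N=1 E=2 S=1 W=2
Step 2 [NS]: N:car6-GO,E:wait,S:car8-GO,W:wait | queues: N=0 E=2 S=0 W=2
Step 3 [NS]: N:empty,E:wait,S:empty,W:wait | queues: N=0 E=2 S=0 W=2
Step 4 [NS]: N:empty,E:wait,S:empty,W:wait | queues: N=0 E=2 S=0 W=2
Step 5 [EW]: N:wait,E:car2-GO,S:wait,W:car4-GO | queues: N=0 E=1 S=0 W=1
Step 6 [EW]: N:wait,E:car5-GO,S:wait,W:car7-GO | queues: N=0 E=0 S=0 W=0
Car 7 crosses at step 6

6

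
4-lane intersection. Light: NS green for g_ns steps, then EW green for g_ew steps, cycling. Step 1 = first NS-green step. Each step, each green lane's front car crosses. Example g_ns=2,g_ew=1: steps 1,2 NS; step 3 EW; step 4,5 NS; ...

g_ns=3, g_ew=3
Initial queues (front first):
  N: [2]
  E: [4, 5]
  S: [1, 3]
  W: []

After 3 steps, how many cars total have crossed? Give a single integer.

Step 1 [NS]: N:car2-GO,E:wait,S:car1-GO,W:wait | queues: N=0 E=2 S=1 W=0
Step 2 [NS]: N:empty,E:wait,S:car3-GO,W:wait | queues: N=0 E=2 S=0 W=0
Step 3 [NS]: N:empty,E:wait,S:empty,W:wait | queues: N=0 E=2 S=0 W=0
Cars crossed by step 3: 3

Answer: 3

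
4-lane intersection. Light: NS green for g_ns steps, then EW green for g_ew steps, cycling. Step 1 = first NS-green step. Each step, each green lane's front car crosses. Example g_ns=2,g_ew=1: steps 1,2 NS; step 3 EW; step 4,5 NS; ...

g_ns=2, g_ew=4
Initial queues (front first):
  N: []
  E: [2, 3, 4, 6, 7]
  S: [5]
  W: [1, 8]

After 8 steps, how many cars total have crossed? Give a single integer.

Step 1 [NS]: N:empty,E:wait,S:car5-GO,W:wait | queues: N=0 E=5 S=0 W=2
Step 2 [NS]: N:empty,E:wait,S:empty,W:wait | queues: N=0 E=5 S=0 W=2
Step 3 [EW]: N:wait,E:car2-GO,S:wait,W:car1-GO | queues: N=0 E=4 S=0 W=1
Step 4 [EW]: N:wait,E:car3-GO,S:wait,W:car8-GO | queues: N=0 E=3 S=0 W=0
Step 5 [EW]: N:wait,E:car4-GO,S:wait,W:empty | queues: N=0 E=2 S=0 W=0
Step 6 [EW]: N:wait,E:car6-GO,S:wait,W:empty | queues: N=0 E=1 S=0 W=0
Step 7 [NS]: N:empty,E:wait,S:empty,W:wait | queues: N=0 E=1 S=0 W=0
Step 8 [NS]: N:empty,E:wait,S:empty,W:wait | queues: N=0 E=1 S=0 W=0
Cars crossed by step 8: 7

Answer: 7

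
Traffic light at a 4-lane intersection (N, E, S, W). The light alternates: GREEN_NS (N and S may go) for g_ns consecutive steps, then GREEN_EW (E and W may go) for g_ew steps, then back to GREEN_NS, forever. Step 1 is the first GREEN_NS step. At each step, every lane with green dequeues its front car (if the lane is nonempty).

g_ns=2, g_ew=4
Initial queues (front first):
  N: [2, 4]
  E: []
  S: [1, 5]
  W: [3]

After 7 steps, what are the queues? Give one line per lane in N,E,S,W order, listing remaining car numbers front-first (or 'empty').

Step 1 [NS]: N:car2-GO,E:wait,S:car1-GO,W:wait | queues: N=1 E=0 S=1 W=1
Step 2 [NS]: N:car4-GO,E:wait,S:car5-GO,W:wait | queues: N=0 E=0 S=0 W=1
Step 3 [EW]: N:wait,E:empty,S:wait,W:car3-GO | queues: N=0 E=0 S=0 W=0

N: empty
E: empty
S: empty
W: empty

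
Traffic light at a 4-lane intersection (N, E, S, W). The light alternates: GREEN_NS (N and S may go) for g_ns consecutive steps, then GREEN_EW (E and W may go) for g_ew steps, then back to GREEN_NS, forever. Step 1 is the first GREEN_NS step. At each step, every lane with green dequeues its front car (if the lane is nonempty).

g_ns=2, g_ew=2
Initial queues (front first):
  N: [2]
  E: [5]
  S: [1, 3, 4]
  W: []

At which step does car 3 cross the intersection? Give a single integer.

Step 1 [NS]: N:car2-GO,E:wait,S:car1-GO,W:wait | queues: N=0 E=1 S=2 W=0
Step 2 [NS]: N:empty,E:wait,S:car3-GO,W:wait | queues: N=0 E=1 S=1 W=0
Step 3 [EW]: N:wait,E:car5-GO,S:wait,W:empty | queues: N=0 E=0 S=1 W=0
Step 4 [EW]: N:wait,E:empty,S:wait,W:empty | queues: N=0 E=0 S=1 W=0
Step 5 [NS]: N:empty,E:wait,S:car4-GO,W:wait | queues: N=0 E=0 S=0 W=0
Car 3 crosses at step 2

2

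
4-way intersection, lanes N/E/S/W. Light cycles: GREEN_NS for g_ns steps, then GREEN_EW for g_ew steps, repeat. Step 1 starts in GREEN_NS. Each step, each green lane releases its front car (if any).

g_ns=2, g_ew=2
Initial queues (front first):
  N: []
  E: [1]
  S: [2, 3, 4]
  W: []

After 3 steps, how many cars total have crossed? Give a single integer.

Answer: 3

Derivation:
Step 1 [NS]: N:empty,E:wait,S:car2-GO,W:wait | queues: N=0 E=1 S=2 W=0
Step 2 [NS]: N:empty,E:wait,S:car3-GO,W:wait | queues: N=0 E=1 S=1 W=0
Step 3 [EW]: N:wait,E:car1-GO,S:wait,W:empty | queues: N=0 E=0 S=1 W=0
Cars crossed by step 3: 3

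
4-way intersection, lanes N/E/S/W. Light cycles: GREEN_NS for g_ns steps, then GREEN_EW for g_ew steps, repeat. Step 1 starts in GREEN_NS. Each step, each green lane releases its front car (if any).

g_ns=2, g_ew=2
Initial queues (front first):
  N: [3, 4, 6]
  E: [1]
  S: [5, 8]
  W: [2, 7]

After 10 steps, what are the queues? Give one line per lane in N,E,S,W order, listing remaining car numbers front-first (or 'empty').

Step 1 [NS]: N:car3-GO,E:wait,S:car5-GO,W:wait | queues: N=2 E=1 S=1 W=2
Step 2 [NS]: N:car4-GO,E:wait,S:car8-GO,W:wait | queues: N=1 E=1 S=0 W=2
Step 3 [EW]: N:wait,E:car1-GO,S:wait,W:car2-GO | queues: N=1 E=0 S=0 W=1
Step 4 [EW]: N:wait,E:empty,S:wait,W:car7-GO | queues: N=1 E=0 S=0 W=0
Step 5 [NS]: N:car6-GO,E:wait,S:empty,W:wait | queues: N=0 E=0 S=0 W=0

N: empty
E: empty
S: empty
W: empty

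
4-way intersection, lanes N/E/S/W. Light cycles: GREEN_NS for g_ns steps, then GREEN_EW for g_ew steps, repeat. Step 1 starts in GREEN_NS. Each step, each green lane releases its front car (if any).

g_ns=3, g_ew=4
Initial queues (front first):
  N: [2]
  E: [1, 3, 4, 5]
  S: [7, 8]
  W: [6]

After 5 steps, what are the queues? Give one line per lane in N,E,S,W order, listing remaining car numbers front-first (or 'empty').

Step 1 [NS]: N:car2-GO,E:wait,S:car7-GO,W:wait | queues: N=0 E=4 S=1 W=1
Step 2 [NS]: N:empty,E:wait,S:car8-GO,W:wait | queues: N=0 E=4 S=0 W=1
Step 3 [NS]: N:empty,E:wait,S:empty,W:wait | queues: N=0 E=4 S=0 W=1
Step 4 [EW]: N:wait,E:car1-GO,S:wait,W:car6-GO | queues: N=0 E=3 S=0 W=0
Step 5 [EW]: N:wait,E:car3-GO,S:wait,W:empty | queues: N=0 E=2 S=0 W=0

N: empty
E: 4 5
S: empty
W: empty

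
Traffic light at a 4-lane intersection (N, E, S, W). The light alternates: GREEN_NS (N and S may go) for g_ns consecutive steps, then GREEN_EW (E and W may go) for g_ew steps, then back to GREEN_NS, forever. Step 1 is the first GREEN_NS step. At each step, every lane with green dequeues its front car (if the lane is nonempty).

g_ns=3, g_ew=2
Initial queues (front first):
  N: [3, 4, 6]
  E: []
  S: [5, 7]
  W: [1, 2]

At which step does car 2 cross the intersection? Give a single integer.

Step 1 [NS]: N:car3-GO,E:wait,S:car5-GO,W:wait | queues: N=2 E=0 S=1 W=2
Step 2 [NS]: N:car4-GO,E:wait,S:car7-GO,W:wait | queues: N=1 E=0 S=0 W=2
Step 3 [NS]: N:car6-GO,E:wait,S:empty,W:wait | queues: N=0 E=0 S=0 W=2
Step 4 [EW]: N:wait,E:empty,S:wait,W:car1-GO | queues: N=0 E=0 S=0 W=1
Step 5 [EW]: N:wait,E:empty,S:wait,W:car2-GO | queues: N=0 E=0 S=0 W=0
Car 2 crosses at step 5

5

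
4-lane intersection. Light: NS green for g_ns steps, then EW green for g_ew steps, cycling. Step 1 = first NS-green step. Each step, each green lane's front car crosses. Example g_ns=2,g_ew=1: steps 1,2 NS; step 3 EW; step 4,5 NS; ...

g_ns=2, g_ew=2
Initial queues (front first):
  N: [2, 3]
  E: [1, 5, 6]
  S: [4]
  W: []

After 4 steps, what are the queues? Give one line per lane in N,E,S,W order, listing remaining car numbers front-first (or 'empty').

Step 1 [NS]: N:car2-GO,E:wait,S:car4-GO,W:wait | queues: N=1 E=3 S=0 W=0
Step 2 [NS]: N:car3-GO,E:wait,S:empty,W:wait | queues: N=0 E=3 S=0 W=0
Step 3 [EW]: N:wait,E:car1-GO,S:wait,W:empty | queues: N=0 E=2 S=0 W=0
Step 4 [EW]: N:wait,E:car5-GO,S:wait,W:empty | queues: N=0 E=1 S=0 W=0

N: empty
E: 6
S: empty
W: empty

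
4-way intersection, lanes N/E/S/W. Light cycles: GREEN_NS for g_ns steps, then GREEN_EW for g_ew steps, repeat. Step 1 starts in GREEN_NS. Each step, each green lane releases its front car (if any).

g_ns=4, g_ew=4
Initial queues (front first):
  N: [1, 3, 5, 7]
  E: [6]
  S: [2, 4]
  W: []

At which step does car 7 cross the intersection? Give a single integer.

Step 1 [NS]: N:car1-GO,E:wait,S:car2-GO,W:wait | queues: N=3 E=1 S=1 W=0
Step 2 [NS]: N:car3-GO,E:wait,S:car4-GO,W:wait | queues: N=2 E=1 S=0 W=0
Step 3 [NS]: N:car5-GO,E:wait,S:empty,W:wait | queues: N=1 E=1 S=0 W=0
Step 4 [NS]: N:car7-GO,E:wait,S:empty,W:wait | queues: N=0 E=1 S=0 W=0
Step 5 [EW]: N:wait,E:car6-GO,S:wait,W:empty | queues: N=0 E=0 S=0 W=0
Car 7 crosses at step 4

4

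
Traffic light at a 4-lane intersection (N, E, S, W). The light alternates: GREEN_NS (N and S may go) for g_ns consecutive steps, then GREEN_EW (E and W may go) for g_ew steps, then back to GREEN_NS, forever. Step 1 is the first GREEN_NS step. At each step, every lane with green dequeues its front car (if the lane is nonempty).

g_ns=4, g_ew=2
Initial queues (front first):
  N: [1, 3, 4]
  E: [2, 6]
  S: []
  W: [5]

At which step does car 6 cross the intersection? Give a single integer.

Step 1 [NS]: N:car1-GO,E:wait,S:empty,W:wait | queues: N=2 E=2 S=0 W=1
Step 2 [NS]: N:car3-GO,E:wait,S:empty,W:wait | queues: N=1 E=2 S=0 W=1
Step 3 [NS]: N:car4-GO,E:wait,S:empty,W:wait | queues: N=0 E=2 S=0 W=1
Step 4 [NS]: N:empty,E:wait,S:empty,W:wait | queues: N=0 E=2 S=0 W=1
Step 5 [EW]: N:wait,E:car2-GO,S:wait,W:car5-GO | queues: N=0 E=1 S=0 W=0
Step 6 [EW]: N:wait,E:car6-GO,S:wait,W:empty | queues: N=0 E=0 S=0 W=0
Car 6 crosses at step 6

6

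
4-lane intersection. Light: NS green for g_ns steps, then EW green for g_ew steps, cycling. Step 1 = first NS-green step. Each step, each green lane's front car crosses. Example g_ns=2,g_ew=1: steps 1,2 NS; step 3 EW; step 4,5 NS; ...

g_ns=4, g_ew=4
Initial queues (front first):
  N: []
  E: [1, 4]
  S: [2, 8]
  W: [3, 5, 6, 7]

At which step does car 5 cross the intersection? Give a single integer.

Step 1 [NS]: N:empty,E:wait,S:car2-GO,W:wait | queues: N=0 E=2 S=1 W=4
Step 2 [NS]: N:empty,E:wait,S:car8-GO,W:wait | queues: N=0 E=2 S=0 W=4
Step 3 [NS]: N:empty,E:wait,S:empty,W:wait | queues: N=0 E=2 S=0 W=4
Step 4 [NS]: N:empty,E:wait,S:empty,W:wait | queues: N=0 E=2 S=0 W=4
Step 5 [EW]: N:wait,E:car1-GO,S:wait,W:car3-GO | queues: N=0 E=1 S=0 W=3
Step 6 [EW]: N:wait,E:car4-GO,S:wait,W:car5-GO | queues: N=0 E=0 S=0 W=2
Step 7 [EW]: N:wait,E:empty,S:wait,W:car6-GO | queues: N=0 E=0 S=0 W=1
Step 8 [EW]: N:wait,E:empty,S:wait,W:car7-GO | queues: N=0 E=0 S=0 W=0
Car 5 crosses at step 6

6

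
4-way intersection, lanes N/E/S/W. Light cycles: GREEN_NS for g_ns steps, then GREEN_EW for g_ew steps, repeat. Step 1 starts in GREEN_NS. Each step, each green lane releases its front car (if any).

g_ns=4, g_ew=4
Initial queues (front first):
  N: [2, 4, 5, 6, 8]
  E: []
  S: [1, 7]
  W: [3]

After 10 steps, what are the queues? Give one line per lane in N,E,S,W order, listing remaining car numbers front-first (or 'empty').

Step 1 [NS]: N:car2-GO,E:wait,S:car1-GO,W:wait | queues: N=4 E=0 S=1 W=1
Step 2 [NS]: N:car4-GO,E:wait,S:car7-GO,W:wait | queues: N=3 E=0 S=0 W=1
Step 3 [NS]: N:car5-GO,E:wait,S:empty,W:wait | queues: N=2 E=0 S=0 W=1
Step 4 [NS]: N:car6-GO,E:wait,S:empty,W:wait | queues: N=1 E=0 S=0 W=1
Step 5 [EW]: N:wait,E:empty,S:wait,W:car3-GO | queues: N=1 E=0 S=0 W=0
Step 6 [EW]: N:wait,E:empty,S:wait,W:empty | queues: N=1 E=0 S=0 W=0
Step 7 [EW]: N:wait,E:empty,S:wait,W:empty | queues: N=1 E=0 S=0 W=0
Step 8 [EW]: N:wait,E:empty,S:wait,W:empty | queues: N=1 E=0 S=0 W=0
Step 9 [NS]: N:car8-GO,E:wait,S:empty,W:wait | queues: N=0 E=0 S=0 W=0

N: empty
E: empty
S: empty
W: empty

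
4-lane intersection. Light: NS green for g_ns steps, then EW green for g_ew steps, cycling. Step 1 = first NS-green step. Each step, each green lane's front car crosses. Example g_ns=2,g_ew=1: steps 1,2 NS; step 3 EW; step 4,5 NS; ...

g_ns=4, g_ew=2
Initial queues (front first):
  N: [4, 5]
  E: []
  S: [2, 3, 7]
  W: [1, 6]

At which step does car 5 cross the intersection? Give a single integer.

Step 1 [NS]: N:car4-GO,E:wait,S:car2-GO,W:wait | queues: N=1 E=0 S=2 W=2
Step 2 [NS]: N:car5-GO,E:wait,S:car3-GO,W:wait | queues: N=0 E=0 S=1 W=2
Step 3 [NS]: N:empty,E:wait,S:car7-GO,W:wait | queues: N=0 E=0 S=0 W=2
Step 4 [NS]: N:empty,E:wait,S:empty,W:wait | queues: N=0 E=0 S=0 W=2
Step 5 [EW]: N:wait,E:empty,S:wait,W:car1-GO | queues: N=0 E=0 S=0 W=1
Step 6 [EW]: N:wait,E:empty,S:wait,W:car6-GO | queues: N=0 E=0 S=0 W=0
Car 5 crosses at step 2

2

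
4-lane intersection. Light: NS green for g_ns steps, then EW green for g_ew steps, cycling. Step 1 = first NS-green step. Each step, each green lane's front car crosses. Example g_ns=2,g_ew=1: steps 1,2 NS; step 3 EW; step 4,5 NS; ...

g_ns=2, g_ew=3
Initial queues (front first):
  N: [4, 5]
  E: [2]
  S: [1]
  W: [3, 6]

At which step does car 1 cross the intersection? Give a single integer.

Step 1 [NS]: N:car4-GO,E:wait,S:car1-GO,W:wait | queues: N=1 E=1 S=0 W=2
Step 2 [NS]: N:car5-GO,E:wait,S:empty,W:wait | queues: N=0 E=1 S=0 W=2
Step 3 [EW]: N:wait,E:car2-GO,S:wait,W:car3-GO | queues: N=0 E=0 S=0 W=1
Step 4 [EW]: N:wait,E:empty,S:wait,W:car6-GO | queues: N=0 E=0 S=0 W=0
Car 1 crosses at step 1

1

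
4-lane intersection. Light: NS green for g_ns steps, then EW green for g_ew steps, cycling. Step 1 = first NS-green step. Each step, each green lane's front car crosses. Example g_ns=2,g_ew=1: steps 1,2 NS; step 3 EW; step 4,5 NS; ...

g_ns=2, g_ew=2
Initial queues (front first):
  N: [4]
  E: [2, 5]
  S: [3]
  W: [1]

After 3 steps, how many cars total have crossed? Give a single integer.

Step 1 [NS]: N:car4-GO,E:wait,S:car3-GO,W:wait | queues: N=0 E=2 S=0 W=1
Step 2 [NS]: N:empty,E:wait,S:empty,W:wait | queues: N=0 E=2 S=0 W=1
Step 3 [EW]: N:wait,E:car2-GO,S:wait,W:car1-GO | queues: N=0 E=1 S=0 W=0
Cars crossed by step 3: 4

Answer: 4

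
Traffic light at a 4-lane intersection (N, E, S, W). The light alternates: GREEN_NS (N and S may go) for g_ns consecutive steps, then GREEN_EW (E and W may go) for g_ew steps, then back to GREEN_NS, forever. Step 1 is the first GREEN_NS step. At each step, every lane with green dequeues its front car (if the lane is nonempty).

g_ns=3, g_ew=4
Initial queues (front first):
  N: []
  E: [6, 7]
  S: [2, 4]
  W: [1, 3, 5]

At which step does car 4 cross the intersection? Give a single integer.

Step 1 [NS]: N:empty,E:wait,S:car2-GO,W:wait | queues: N=0 E=2 S=1 W=3
Step 2 [NS]: N:empty,E:wait,S:car4-GO,W:wait | queues: N=0 E=2 S=0 W=3
Step 3 [NS]: N:empty,E:wait,S:empty,W:wait | queues: N=0 E=2 S=0 W=3
Step 4 [EW]: N:wait,E:car6-GO,S:wait,W:car1-GO | queues: N=0 E=1 S=0 W=2
Step 5 [EW]: N:wait,E:car7-GO,S:wait,W:car3-GO | queues: N=0 E=0 S=0 W=1
Step 6 [EW]: N:wait,E:empty,S:wait,W:car5-GO | queues: N=0 E=0 S=0 W=0
Car 4 crosses at step 2

2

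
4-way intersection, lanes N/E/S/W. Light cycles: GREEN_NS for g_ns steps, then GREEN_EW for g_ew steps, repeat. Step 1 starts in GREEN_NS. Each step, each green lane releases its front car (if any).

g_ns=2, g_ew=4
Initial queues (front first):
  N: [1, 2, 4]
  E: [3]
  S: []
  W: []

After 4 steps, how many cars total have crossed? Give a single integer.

Answer: 3

Derivation:
Step 1 [NS]: N:car1-GO,E:wait,S:empty,W:wait | queues: N=2 E=1 S=0 W=0
Step 2 [NS]: N:car2-GO,E:wait,S:empty,W:wait | queues: N=1 E=1 S=0 W=0
Step 3 [EW]: N:wait,E:car3-GO,S:wait,W:empty | queues: N=1 E=0 S=0 W=0
Step 4 [EW]: N:wait,E:empty,S:wait,W:empty | queues: N=1 E=0 S=0 W=0
Cars crossed by step 4: 3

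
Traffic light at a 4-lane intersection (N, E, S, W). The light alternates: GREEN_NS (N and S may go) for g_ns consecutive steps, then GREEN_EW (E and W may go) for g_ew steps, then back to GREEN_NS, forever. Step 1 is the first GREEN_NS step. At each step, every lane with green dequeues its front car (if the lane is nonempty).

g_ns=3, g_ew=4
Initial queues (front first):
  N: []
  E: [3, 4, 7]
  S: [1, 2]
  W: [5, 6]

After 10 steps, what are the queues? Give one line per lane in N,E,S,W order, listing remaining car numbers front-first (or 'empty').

Step 1 [NS]: N:empty,E:wait,S:car1-GO,W:wait | queues: N=0 E=3 S=1 W=2
Step 2 [NS]: N:empty,E:wait,S:car2-GO,W:wait | queues: N=0 E=3 S=0 W=2
Step 3 [NS]: N:empty,E:wait,S:empty,W:wait | queues: N=0 E=3 S=0 W=2
Step 4 [EW]: N:wait,E:car3-GO,S:wait,W:car5-GO | queues: N=0 E=2 S=0 W=1
Step 5 [EW]: N:wait,E:car4-GO,S:wait,W:car6-GO | queues: N=0 E=1 S=0 W=0
Step 6 [EW]: N:wait,E:car7-GO,S:wait,W:empty | queues: N=0 E=0 S=0 W=0

N: empty
E: empty
S: empty
W: empty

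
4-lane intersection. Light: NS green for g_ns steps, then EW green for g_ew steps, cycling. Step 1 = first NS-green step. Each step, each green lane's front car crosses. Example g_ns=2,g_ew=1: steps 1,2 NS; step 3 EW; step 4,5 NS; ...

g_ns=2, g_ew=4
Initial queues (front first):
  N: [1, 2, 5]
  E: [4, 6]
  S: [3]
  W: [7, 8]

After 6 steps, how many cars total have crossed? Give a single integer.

Step 1 [NS]: N:car1-GO,E:wait,S:car3-GO,W:wait | queues: N=2 E=2 S=0 W=2
Step 2 [NS]: N:car2-GO,E:wait,S:empty,W:wait | queues: N=1 E=2 S=0 W=2
Step 3 [EW]: N:wait,E:car4-GO,S:wait,W:car7-GO | queues: N=1 E=1 S=0 W=1
Step 4 [EW]: N:wait,E:car6-GO,S:wait,W:car8-GO | queues: N=1 E=0 S=0 W=0
Step 5 [EW]: N:wait,E:empty,S:wait,W:empty | queues: N=1 E=0 S=0 W=0
Step 6 [EW]: N:wait,E:empty,S:wait,W:empty | queues: N=1 E=0 S=0 W=0
Cars crossed by step 6: 7

Answer: 7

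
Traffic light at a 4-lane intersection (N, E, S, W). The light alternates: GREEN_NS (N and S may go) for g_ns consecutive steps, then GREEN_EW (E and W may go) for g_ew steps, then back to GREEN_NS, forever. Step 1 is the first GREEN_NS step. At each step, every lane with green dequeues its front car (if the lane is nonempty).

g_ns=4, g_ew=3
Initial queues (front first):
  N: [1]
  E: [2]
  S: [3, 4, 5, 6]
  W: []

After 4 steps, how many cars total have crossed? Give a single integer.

Answer: 5

Derivation:
Step 1 [NS]: N:car1-GO,E:wait,S:car3-GO,W:wait | queues: N=0 E=1 S=3 W=0
Step 2 [NS]: N:empty,E:wait,S:car4-GO,W:wait | queues: N=0 E=1 S=2 W=0
Step 3 [NS]: N:empty,E:wait,S:car5-GO,W:wait | queues: N=0 E=1 S=1 W=0
Step 4 [NS]: N:empty,E:wait,S:car6-GO,W:wait | queues: N=0 E=1 S=0 W=0
Cars crossed by step 4: 5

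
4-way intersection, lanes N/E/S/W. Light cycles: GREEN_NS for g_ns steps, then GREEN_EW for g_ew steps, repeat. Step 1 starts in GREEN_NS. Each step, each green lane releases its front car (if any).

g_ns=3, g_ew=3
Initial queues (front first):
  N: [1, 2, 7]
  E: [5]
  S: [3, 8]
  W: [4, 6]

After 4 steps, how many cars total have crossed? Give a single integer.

Answer: 7

Derivation:
Step 1 [NS]: N:car1-GO,E:wait,S:car3-GO,W:wait | queues: N=2 E=1 S=1 W=2
Step 2 [NS]: N:car2-GO,E:wait,S:car8-GO,W:wait | queues: N=1 E=1 S=0 W=2
Step 3 [NS]: N:car7-GO,E:wait,S:empty,W:wait | queues: N=0 E=1 S=0 W=2
Step 4 [EW]: N:wait,E:car5-GO,S:wait,W:car4-GO | queues: N=0 E=0 S=0 W=1
Cars crossed by step 4: 7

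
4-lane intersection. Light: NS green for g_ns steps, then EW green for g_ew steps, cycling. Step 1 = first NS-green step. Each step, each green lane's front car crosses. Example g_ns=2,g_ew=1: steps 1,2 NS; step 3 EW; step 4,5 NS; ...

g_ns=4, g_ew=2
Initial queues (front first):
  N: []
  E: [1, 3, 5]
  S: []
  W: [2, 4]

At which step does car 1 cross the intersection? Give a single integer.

Step 1 [NS]: N:empty,E:wait,S:empty,W:wait | queues: N=0 E=3 S=0 W=2
Step 2 [NS]: N:empty,E:wait,S:empty,W:wait | queues: N=0 E=3 S=0 W=2
Step 3 [NS]: N:empty,E:wait,S:empty,W:wait | queues: N=0 E=3 S=0 W=2
Step 4 [NS]: N:empty,E:wait,S:empty,W:wait | queues: N=0 E=3 S=0 W=2
Step 5 [EW]: N:wait,E:car1-GO,S:wait,W:car2-GO | queues: N=0 E=2 S=0 W=1
Step 6 [EW]: N:wait,E:car3-GO,S:wait,W:car4-GO | queues: N=0 E=1 S=0 W=0
Step 7 [NS]: N:empty,E:wait,S:empty,W:wait | queues: N=0 E=1 S=0 W=0
Step 8 [NS]: N:empty,E:wait,S:empty,W:wait | queues: N=0 E=1 S=0 W=0
Step 9 [NS]: N:empty,E:wait,S:empty,W:wait | queues: N=0 E=1 S=0 W=0
Step 10 [NS]: N:empty,E:wait,S:empty,W:wait | queues: N=0 E=1 S=0 W=0
Step 11 [EW]: N:wait,E:car5-GO,S:wait,W:empty | queues: N=0 E=0 S=0 W=0
Car 1 crosses at step 5

5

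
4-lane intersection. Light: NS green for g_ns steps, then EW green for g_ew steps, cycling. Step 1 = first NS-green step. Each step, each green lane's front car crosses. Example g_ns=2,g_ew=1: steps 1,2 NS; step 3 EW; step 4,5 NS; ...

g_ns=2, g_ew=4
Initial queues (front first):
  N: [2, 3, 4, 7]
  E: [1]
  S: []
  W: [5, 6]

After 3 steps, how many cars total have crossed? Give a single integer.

Step 1 [NS]: N:car2-GO,E:wait,S:empty,W:wait | queues: N=3 E=1 S=0 W=2
Step 2 [NS]: N:car3-GO,E:wait,S:empty,W:wait | queues: N=2 E=1 S=0 W=2
Step 3 [EW]: N:wait,E:car1-GO,S:wait,W:car5-GO | queues: N=2 E=0 S=0 W=1
Cars crossed by step 3: 4

Answer: 4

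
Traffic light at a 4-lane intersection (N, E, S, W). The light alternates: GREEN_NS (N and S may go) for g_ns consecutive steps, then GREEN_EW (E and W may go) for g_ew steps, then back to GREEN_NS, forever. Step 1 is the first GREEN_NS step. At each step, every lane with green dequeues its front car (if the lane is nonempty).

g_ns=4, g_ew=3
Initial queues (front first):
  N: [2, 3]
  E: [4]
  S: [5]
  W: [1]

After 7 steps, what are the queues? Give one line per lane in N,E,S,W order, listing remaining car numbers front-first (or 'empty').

Step 1 [NS]: N:car2-GO,E:wait,S:car5-GO,W:wait | queues: N=1 E=1 S=0 W=1
Step 2 [NS]: N:car3-GO,E:wait,S:empty,W:wait | queues: N=0 E=1 S=0 W=1
Step 3 [NS]: N:empty,E:wait,S:empty,W:wait | queues: N=0 E=1 S=0 W=1
Step 4 [NS]: N:empty,E:wait,S:empty,W:wait | queues: N=0 E=1 S=0 W=1
Step 5 [EW]: N:wait,E:car4-GO,S:wait,W:car1-GO | queues: N=0 E=0 S=0 W=0

N: empty
E: empty
S: empty
W: empty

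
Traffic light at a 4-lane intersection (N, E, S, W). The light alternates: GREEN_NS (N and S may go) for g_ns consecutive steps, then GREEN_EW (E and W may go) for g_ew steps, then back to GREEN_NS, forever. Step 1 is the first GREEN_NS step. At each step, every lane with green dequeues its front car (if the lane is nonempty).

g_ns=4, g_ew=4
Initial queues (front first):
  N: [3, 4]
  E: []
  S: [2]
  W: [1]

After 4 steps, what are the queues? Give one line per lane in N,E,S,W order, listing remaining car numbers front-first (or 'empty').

Step 1 [NS]: N:car3-GO,E:wait,S:car2-GO,W:wait | queues: N=1 E=0 S=0 W=1
Step 2 [NS]: N:car4-GO,E:wait,S:empty,W:wait | queues: N=0 E=0 S=0 W=1
Step 3 [NS]: N:empty,E:wait,S:empty,W:wait | queues: N=0 E=0 S=0 W=1
Step 4 [NS]: N:empty,E:wait,S:empty,W:wait | queues: N=0 E=0 S=0 W=1

N: empty
E: empty
S: empty
W: 1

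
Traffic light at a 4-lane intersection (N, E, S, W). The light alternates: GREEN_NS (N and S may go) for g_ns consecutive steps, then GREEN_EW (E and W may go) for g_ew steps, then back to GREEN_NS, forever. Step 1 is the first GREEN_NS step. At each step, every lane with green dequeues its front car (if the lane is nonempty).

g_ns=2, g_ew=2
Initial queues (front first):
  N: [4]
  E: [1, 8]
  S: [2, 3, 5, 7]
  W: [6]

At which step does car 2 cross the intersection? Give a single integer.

Step 1 [NS]: N:car4-GO,E:wait,S:car2-GO,W:wait | queues: N=0 E=2 S=3 W=1
Step 2 [NS]: N:empty,E:wait,S:car3-GO,W:wait | queues: N=0 E=2 S=2 W=1
Step 3 [EW]: N:wait,E:car1-GO,S:wait,W:car6-GO | queues: N=0 E=1 S=2 W=0
Step 4 [EW]: N:wait,E:car8-GO,S:wait,W:empty | queues: N=0 E=0 S=2 W=0
Step 5 [NS]: N:empty,E:wait,S:car5-GO,W:wait | queues: N=0 E=0 S=1 W=0
Step 6 [NS]: N:empty,E:wait,S:car7-GO,W:wait | queues: N=0 E=0 S=0 W=0
Car 2 crosses at step 1

1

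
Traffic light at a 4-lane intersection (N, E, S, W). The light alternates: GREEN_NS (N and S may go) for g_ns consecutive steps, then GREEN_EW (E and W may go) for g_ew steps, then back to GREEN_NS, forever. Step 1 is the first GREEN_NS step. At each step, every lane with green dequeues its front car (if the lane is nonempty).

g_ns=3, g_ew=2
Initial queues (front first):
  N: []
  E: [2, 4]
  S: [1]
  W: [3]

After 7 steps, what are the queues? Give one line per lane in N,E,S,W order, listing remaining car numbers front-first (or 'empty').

Step 1 [NS]: N:empty,E:wait,S:car1-GO,W:wait | queues: N=0 E=2 S=0 W=1
Step 2 [NS]: N:empty,E:wait,S:empty,W:wait | queues: N=0 E=2 S=0 W=1
Step 3 [NS]: N:empty,E:wait,S:empty,W:wait | queues: N=0 E=2 S=0 W=1
Step 4 [EW]: N:wait,E:car2-GO,S:wait,W:car3-GO | queues: N=0 E=1 S=0 W=0
Step 5 [EW]: N:wait,E:car4-GO,S:wait,W:empty | queues: N=0 E=0 S=0 W=0

N: empty
E: empty
S: empty
W: empty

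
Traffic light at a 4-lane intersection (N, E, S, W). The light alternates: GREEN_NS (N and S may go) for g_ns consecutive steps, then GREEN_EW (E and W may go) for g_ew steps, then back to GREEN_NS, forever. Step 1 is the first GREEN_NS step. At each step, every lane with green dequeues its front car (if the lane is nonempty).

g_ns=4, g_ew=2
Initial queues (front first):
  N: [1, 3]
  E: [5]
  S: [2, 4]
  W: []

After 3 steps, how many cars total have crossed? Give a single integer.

Answer: 4

Derivation:
Step 1 [NS]: N:car1-GO,E:wait,S:car2-GO,W:wait | queues: N=1 E=1 S=1 W=0
Step 2 [NS]: N:car3-GO,E:wait,S:car4-GO,W:wait | queues: N=0 E=1 S=0 W=0
Step 3 [NS]: N:empty,E:wait,S:empty,W:wait | queues: N=0 E=1 S=0 W=0
Cars crossed by step 3: 4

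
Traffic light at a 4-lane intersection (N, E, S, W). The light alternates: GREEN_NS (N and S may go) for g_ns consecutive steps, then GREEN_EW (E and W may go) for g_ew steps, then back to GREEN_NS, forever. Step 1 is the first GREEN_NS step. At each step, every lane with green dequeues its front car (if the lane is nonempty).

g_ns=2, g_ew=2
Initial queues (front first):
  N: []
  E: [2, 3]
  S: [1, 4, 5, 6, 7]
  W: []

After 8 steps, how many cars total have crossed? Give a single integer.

Step 1 [NS]: N:empty,E:wait,S:car1-GO,W:wait | queues: N=0 E=2 S=4 W=0
Step 2 [NS]: N:empty,E:wait,S:car4-GO,W:wait | queues: N=0 E=2 S=3 W=0
Step 3 [EW]: N:wait,E:car2-GO,S:wait,W:empty | queues: N=0 E=1 S=3 W=0
Step 4 [EW]: N:wait,E:car3-GO,S:wait,W:empty | queues: N=0 E=0 S=3 W=0
Step 5 [NS]: N:empty,E:wait,S:car5-GO,W:wait | queues: N=0 E=0 S=2 W=0
Step 6 [NS]: N:empty,E:wait,S:car6-GO,W:wait | queues: N=0 E=0 S=1 W=0
Step 7 [EW]: N:wait,E:empty,S:wait,W:empty | queues: N=0 E=0 S=1 W=0
Step 8 [EW]: N:wait,E:empty,S:wait,W:empty | queues: N=0 E=0 S=1 W=0
Cars crossed by step 8: 6

Answer: 6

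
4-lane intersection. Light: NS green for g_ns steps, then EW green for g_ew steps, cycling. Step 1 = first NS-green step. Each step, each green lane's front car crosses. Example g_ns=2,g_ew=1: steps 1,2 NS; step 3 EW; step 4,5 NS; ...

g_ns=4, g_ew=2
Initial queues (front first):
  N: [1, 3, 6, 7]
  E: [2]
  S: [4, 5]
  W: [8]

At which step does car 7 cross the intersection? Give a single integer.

Step 1 [NS]: N:car1-GO,E:wait,S:car4-GO,W:wait | queues: N=3 E=1 S=1 W=1
Step 2 [NS]: N:car3-GO,E:wait,S:car5-GO,W:wait | queues: N=2 E=1 S=0 W=1
Step 3 [NS]: N:car6-GO,E:wait,S:empty,W:wait | queues: N=1 E=1 S=0 W=1
Step 4 [NS]: N:car7-GO,E:wait,S:empty,W:wait | queues: N=0 E=1 S=0 W=1
Step 5 [EW]: N:wait,E:car2-GO,S:wait,W:car8-GO | queues: N=0 E=0 S=0 W=0
Car 7 crosses at step 4

4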